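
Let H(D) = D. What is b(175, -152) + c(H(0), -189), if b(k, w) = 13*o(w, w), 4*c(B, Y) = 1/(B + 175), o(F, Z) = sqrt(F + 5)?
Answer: 1/700 + 91*I*sqrt(3) ≈ 0.0014286 + 157.62*I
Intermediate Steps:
o(F, Z) = sqrt(5 + F)
c(B, Y) = 1/(4*(175 + B)) (c(B, Y) = 1/(4*(B + 175)) = 1/(4*(175 + B)))
b(k, w) = 13*sqrt(5 + w)
b(175, -152) + c(H(0), -189) = 13*sqrt(5 - 152) + 1/(4*(175 + 0)) = 13*sqrt(-147) + (1/4)/175 = 13*(7*I*sqrt(3)) + (1/4)*(1/175) = 91*I*sqrt(3) + 1/700 = 1/700 + 91*I*sqrt(3)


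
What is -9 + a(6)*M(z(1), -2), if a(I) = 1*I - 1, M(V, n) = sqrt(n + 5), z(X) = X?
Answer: -9 + 5*sqrt(3) ≈ -0.33975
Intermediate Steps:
M(V, n) = sqrt(5 + n)
a(I) = -1 + I (a(I) = I - 1 = -1 + I)
-9 + a(6)*M(z(1), -2) = -9 + (-1 + 6)*sqrt(5 - 2) = -9 + 5*sqrt(3)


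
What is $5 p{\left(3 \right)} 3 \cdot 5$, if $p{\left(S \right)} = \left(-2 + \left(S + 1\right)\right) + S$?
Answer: $375$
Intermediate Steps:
$p{\left(S \right)} = -1 + 2 S$ ($p{\left(S \right)} = \left(-2 + \left(1 + S\right)\right) + S = \left(-1 + S\right) + S = -1 + 2 S$)
$5 p{\left(3 \right)} 3 \cdot 5 = 5 \left(-1 + 2 \cdot 3\right) 3 \cdot 5 = 5 \left(-1 + 6\right) 15 = 5 \cdot 5 \cdot 15 = 25 \cdot 15 = 375$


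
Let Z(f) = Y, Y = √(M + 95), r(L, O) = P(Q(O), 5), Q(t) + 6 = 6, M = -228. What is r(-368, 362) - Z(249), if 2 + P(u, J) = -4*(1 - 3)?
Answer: 6 - I*√133 ≈ 6.0 - 11.533*I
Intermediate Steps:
Q(t) = 0 (Q(t) = -6 + 6 = 0)
P(u, J) = 6 (P(u, J) = -2 - 4*(1 - 3) = -2 - 4*(-2) = -2 + 8 = 6)
r(L, O) = 6
Y = I*√133 (Y = √(-228 + 95) = √(-133) = I*√133 ≈ 11.533*I)
Z(f) = I*√133
r(-368, 362) - Z(249) = 6 - I*√133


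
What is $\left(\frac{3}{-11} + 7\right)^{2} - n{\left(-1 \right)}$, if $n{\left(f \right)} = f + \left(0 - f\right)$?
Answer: $\frac{5476}{121} \approx 45.256$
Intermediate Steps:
$n{\left(f \right)} = 0$ ($n{\left(f \right)} = f - f = 0$)
$\left(\frac{3}{-11} + 7\right)^{2} - n{\left(-1 \right)} = \left(\frac{3}{-11} + 7\right)^{2} - 0 = \left(3 \left(- \frac{1}{11}\right) + 7\right)^{2} + 0 = \left(- \frac{3}{11} + 7\right)^{2} + 0 = \left(\frac{74}{11}\right)^{2} + 0 = \frac{5476}{121} + 0 = \frac{5476}{121}$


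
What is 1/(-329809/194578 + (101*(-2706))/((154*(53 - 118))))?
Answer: 88532990/2267179399 ≈ 0.039050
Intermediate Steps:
1/(-329809/194578 + (101*(-2706))/((154*(53 - 118)))) = 1/(-329809*1/194578 - 273306/(154*(-65))) = 1/(-329809/194578 - 273306/(-10010)) = 1/(-329809/194578 - 273306*(-1/10010)) = 1/(-329809/194578 + 12423/455) = 1/(2267179399/88532990) = 88532990/2267179399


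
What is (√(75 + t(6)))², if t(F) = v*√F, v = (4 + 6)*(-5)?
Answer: 75 - 50*√6 ≈ -47.474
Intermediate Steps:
v = -50 (v = 10*(-5) = -50)
t(F) = -50*√F
(√(75 + t(6)))² = (√(75 - 50*√6))² = 75 - 50*√6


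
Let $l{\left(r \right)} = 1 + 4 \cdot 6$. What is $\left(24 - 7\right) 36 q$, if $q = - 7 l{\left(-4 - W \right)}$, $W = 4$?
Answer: $-107100$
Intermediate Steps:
$l{\left(r \right)} = 25$ ($l{\left(r \right)} = 1 + 24 = 25$)
$q = -175$ ($q = \left(-7\right) 25 = -175$)
$\left(24 - 7\right) 36 q = \left(24 - 7\right) 36 \left(-175\right) = 17 \cdot 36 \left(-175\right) = 612 \left(-175\right) = -107100$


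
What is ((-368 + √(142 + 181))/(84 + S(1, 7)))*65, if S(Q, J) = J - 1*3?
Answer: -2990/11 + 65*√323/88 ≈ -258.54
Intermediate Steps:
S(Q, J) = -3 + J (S(Q, J) = J - 3 = -3 + J)
((-368 + √(142 + 181))/(84 + S(1, 7)))*65 = ((-368 + √(142 + 181))/(84 + (-3 + 7)))*65 = ((-368 + √323)/(84 + 4))*65 = ((-368 + √323)/88)*65 = ((-368 + √323)*(1/88))*65 = (-46/11 + √323/88)*65 = -2990/11 + 65*√323/88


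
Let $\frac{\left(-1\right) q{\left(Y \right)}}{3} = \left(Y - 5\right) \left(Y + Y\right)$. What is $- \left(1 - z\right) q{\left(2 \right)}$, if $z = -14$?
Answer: $-540$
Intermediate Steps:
$q{\left(Y \right)} = - 6 Y \left(-5 + Y\right)$ ($q{\left(Y \right)} = - 3 \left(Y - 5\right) \left(Y + Y\right) = - 3 \left(-5 + Y\right) 2 Y = - 3 \cdot 2 Y \left(-5 + Y\right) = - 6 Y \left(-5 + Y\right)$)
$- \left(1 - z\right) q{\left(2 \right)} = - \left(1 - -14\right) 6 \cdot 2 \left(5 - 2\right) = - \left(1 + 14\right) 6 \cdot 2 \left(5 - 2\right) = - 15 \cdot 6 \cdot 2 \cdot 3 = - 15 \cdot 36 = \left(-1\right) 540 = -540$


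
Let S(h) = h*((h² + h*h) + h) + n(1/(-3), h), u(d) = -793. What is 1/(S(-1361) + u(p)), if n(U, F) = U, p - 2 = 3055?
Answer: -3/15120498703 ≈ -1.9841e-10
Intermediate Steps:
p = 3057 (p = 2 + 3055 = 3057)
S(h) = -⅓ + h*(h + 2*h²) (S(h) = h*((h² + h*h) + h) + 1/(-3) = h*((h² + h²) + h) - ⅓ = h*(2*h² + h) - ⅓ = h*(h + 2*h²) - ⅓ = -⅓ + h*(h + 2*h²))
1/(S(-1361) + u(p)) = 1/((-⅓ + (-1361)² + 2*(-1361)³) - 793) = 1/((-⅓ + 1852321 + 2*(-2521008881)) - 793) = 1/((-⅓ + 1852321 - 5042017762) - 793) = 1/(-15120496324/3 - 793) = 1/(-15120498703/3) = -3/15120498703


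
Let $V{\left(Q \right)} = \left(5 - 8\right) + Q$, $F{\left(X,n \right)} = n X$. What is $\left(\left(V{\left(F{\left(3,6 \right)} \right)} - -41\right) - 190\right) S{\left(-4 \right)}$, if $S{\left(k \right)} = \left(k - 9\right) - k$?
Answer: $1206$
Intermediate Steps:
$S{\left(k \right)} = -9$ ($S{\left(k \right)} = \left(-9 + k\right) - k = -9$)
$F{\left(X,n \right)} = X n$
$V{\left(Q \right)} = -3 + Q$
$\left(\left(V{\left(F{\left(3,6 \right)} \right)} - -41\right) - 190\right) S{\left(-4 \right)} = \left(\left(\left(-3 + 3 \cdot 6\right) - -41\right) - 190\right) \left(-9\right) = \left(\left(\left(-3 + 18\right) + 41\right) - 190\right) \left(-9\right) = \left(\left(15 + 41\right) - 190\right) \left(-9\right) = \left(56 - 190\right) \left(-9\right) = \left(-134\right) \left(-9\right) = 1206$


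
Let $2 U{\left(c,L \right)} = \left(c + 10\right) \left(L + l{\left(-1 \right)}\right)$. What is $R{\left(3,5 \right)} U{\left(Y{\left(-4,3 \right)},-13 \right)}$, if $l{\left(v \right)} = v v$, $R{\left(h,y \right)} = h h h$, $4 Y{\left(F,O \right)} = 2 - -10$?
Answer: $-2106$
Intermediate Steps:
$Y{\left(F,O \right)} = 3$ ($Y{\left(F,O \right)} = \frac{2 - -10}{4} = \frac{2 + 10}{4} = \frac{1}{4} \cdot 12 = 3$)
$R{\left(h,y \right)} = h^{3}$ ($R{\left(h,y \right)} = h^{2} h = h^{3}$)
$l{\left(v \right)} = v^{2}$
$U{\left(c,L \right)} = \frac{\left(1 + L\right) \left(10 + c\right)}{2}$ ($U{\left(c,L \right)} = \frac{\left(c + 10\right) \left(L + \left(-1\right)^{2}\right)}{2} = \frac{\left(10 + c\right) \left(L + 1\right)}{2} = \frac{\left(10 + c\right) \left(1 + L\right)}{2} = \frac{\left(1 + L\right) \left(10 + c\right)}{2}$)
$R{\left(3,5 \right)} U{\left(Y{\left(-4,3 \right)},-13 \right)} = 3^{3} \left(5 + \frac{1}{2} \cdot 3 + 5 \left(-13\right) + \frac{1}{2} \left(-13\right) 3\right) = 27 \left(5 + \frac{3}{2} - 65 - \frac{39}{2}\right) = 27 \left(-78\right) = -2106$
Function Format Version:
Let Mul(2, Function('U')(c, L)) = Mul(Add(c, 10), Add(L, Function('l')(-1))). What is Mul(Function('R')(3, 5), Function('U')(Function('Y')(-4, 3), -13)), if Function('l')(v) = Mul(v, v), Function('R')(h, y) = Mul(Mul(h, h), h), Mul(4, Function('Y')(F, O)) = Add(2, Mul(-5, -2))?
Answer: -2106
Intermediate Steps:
Function('Y')(F, O) = 3 (Function('Y')(F, O) = Mul(Rational(1, 4), Add(2, Mul(-5, -2))) = Mul(Rational(1, 4), Add(2, 10)) = Mul(Rational(1, 4), 12) = 3)
Function('R')(h, y) = Pow(h, 3) (Function('R')(h, y) = Mul(Pow(h, 2), h) = Pow(h, 3))
Function('l')(v) = Pow(v, 2)
Function('U')(c, L) = Mul(Rational(1, 2), Add(1, L), Add(10, c)) (Function('U')(c, L) = Mul(Rational(1, 2), Mul(Add(c, 10), Add(L, Pow(-1, 2)))) = Mul(Rational(1, 2), Mul(Add(10, c), Add(L, 1))) = Mul(Rational(1, 2), Mul(Add(10, c), Add(1, L))) = Mul(Rational(1, 2), Mul(Add(1, L), Add(10, c))) = Mul(Rational(1, 2), Add(1, L), Add(10, c)))
Mul(Function('R')(3, 5), Function('U')(Function('Y')(-4, 3), -13)) = Mul(Pow(3, 3), Add(5, Mul(Rational(1, 2), 3), Mul(5, -13), Mul(Rational(1, 2), -13, 3))) = Mul(27, Add(5, Rational(3, 2), -65, Rational(-39, 2))) = Mul(27, -78) = -2106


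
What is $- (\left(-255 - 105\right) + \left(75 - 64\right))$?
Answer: $349$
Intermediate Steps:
$- (\left(-255 - 105\right) + \left(75 - 64\right)) = - (-360 + 11) = \left(-1\right) \left(-349\right) = 349$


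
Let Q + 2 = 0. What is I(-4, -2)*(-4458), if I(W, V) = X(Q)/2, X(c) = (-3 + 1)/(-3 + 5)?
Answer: 2229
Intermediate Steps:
Q = -2 (Q = -2 + 0 = -2)
X(c) = -1 (X(c) = -2/2 = -2*½ = -1)
I(W, V) = -½ (I(W, V) = -1/2 = -1*½ = -½)
I(-4, -2)*(-4458) = -½*(-4458) = 2229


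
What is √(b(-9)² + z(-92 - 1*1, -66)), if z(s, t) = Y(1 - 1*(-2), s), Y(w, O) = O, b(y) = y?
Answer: 2*I*√3 ≈ 3.4641*I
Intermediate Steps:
z(s, t) = s
√(b(-9)² + z(-92 - 1*1, -66)) = √((-9)² + (-92 - 1*1)) = √(81 + (-92 - 1)) = √(81 - 93) = √(-12) = 2*I*√3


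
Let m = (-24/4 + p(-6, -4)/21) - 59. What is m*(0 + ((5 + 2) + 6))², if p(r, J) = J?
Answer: -231361/21 ≈ -11017.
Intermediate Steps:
m = -1369/21 (m = (-24/4 - 4/21) - 59 = (-24*¼ - 4*1/21) - 59 = (-6 - 4/21) - 59 = -130/21 - 59 = -1369/21 ≈ -65.190)
m*(0 + ((5 + 2) + 6))² = -1369*(0 + ((5 + 2) + 6))²/21 = -1369*(0 + (7 + 6))²/21 = -1369*(0 + 13)²/21 = -1369/21*13² = -1369/21*169 = -231361/21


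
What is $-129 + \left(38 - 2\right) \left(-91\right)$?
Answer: $-3405$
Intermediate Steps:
$-129 + \left(38 - 2\right) \left(-91\right) = -129 + 36 \left(-91\right) = -129 - 3276 = -3405$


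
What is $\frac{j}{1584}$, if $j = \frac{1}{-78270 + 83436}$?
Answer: $\frac{1}{8182944} \approx 1.2221 \cdot 10^{-7}$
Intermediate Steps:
$j = \frac{1}{5166} \approx 0.00019357$
$\frac{j}{1584} = \frac{1}{5166 \cdot 1584} = \frac{1}{5166} \cdot \frac{1}{1584} = \frac{1}{8182944}$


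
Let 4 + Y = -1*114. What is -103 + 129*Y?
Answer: -15325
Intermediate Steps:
Y = -118 (Y = -4 - 1*114 = -4 - 114 = -118)
-103 + 129*Y = -103 + 129*(-118) = -103 - 15222 = -15325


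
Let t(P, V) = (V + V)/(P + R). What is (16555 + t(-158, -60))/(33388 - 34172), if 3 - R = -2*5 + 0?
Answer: -480119/22736 ≈ -21.117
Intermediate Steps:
R = 13 (R = 3 - (-2*5 + 0) = 3 - (-10 + 0) = 3 - 1*(-10) = 3 + 10 = 13)
t(P, V) = 2*V/(13 + P) (t(P, V) = (V + V)/(P + 13) = (2*V)/(13 + P) = 2*V/(13 + P))
(16555 + t(-158, -60))/(33388 - 34172) = (16555 + 2*(-60)/(13 - 158))/(33388 - 34172) = (16555 + 2*(-60)/(-145))/(-784) = (16555 + 2*(-60)*(-1/145))*(-1/784) = (16555 + 24/29)*(-1/784) = (480119/29)*(-1/784) = -480119/22736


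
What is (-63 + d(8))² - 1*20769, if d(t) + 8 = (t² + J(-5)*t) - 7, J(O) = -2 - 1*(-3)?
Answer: -20733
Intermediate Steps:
J(O) = 1 (J(O) = -2 + 3 = 1)
d(t) = -15 + t + t² (d(t) = -8 + ((t² + 1*t) - 7) = -8 + ((t² + t) - 7) = -8 + ((t + t²) - 7) = -8 + (-7 + t + t²) = -15 + t + t²)
(-63 + d(8))² - 1*20769 = (-63 + (-15 + 8 + 8²))² - 1*20769 = (-63 + (-15 + 8 + 64))² - 20769 = (-63 + 57)² - 20769 = (-6)² - 20769 = 36 - 20769 = -20733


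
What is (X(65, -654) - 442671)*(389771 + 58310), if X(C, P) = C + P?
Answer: -198616384060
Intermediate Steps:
(X(65, -654) - 442671)*(389771 + 58310) = ((65 - 654) - 442671)*(389771 + 58310) = (-589 - 442671)*448081 = -443260*448081 = -198616384060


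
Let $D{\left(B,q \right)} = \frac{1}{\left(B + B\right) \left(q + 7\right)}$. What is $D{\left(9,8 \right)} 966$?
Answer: $\frac{161}{45} \approx 3.5778$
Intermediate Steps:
$D{\left(B,q \right)} = \frac{1}{2 B \left(7 + q\right)}$
$D{\left(9,8 \right)} 966 = \frac{1}{2 \cdot 9 \left(7 + 8\right)} 966 = \frac{1}{2} \cdot \frac{1}{9} \cdot \frac{1}{15} \cdot 966 = \frac{1}{270} \cdot 966 = \frac{161}{45}$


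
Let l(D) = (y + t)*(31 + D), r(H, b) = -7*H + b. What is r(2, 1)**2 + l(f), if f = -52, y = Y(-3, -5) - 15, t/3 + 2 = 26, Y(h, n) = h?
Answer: -965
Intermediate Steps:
t = 72 (t = -6 + 3*26 = -6 + 78 = 72)
y = -18 (y = -3 - 15 = -18)
r(H, b) = b - 7*H
l(D) = 1674 + 54*D (l(D) = (-18 + 72)*(31 + D) = 54*(31 + D) = 1674 + 54*D)
r(2, 1)**2 + l(f) = (1 - 7*2)**2 + (1674 + 54*(-52)) = (1 - 14)**2 + (1674 - 2808) = (-13)**2 - 1134 = 169 - 1134 = -965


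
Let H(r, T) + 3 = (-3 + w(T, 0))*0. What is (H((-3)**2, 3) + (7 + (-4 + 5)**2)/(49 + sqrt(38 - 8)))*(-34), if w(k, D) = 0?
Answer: 228514/2371 + 272*sqrt(30)/2371 ≈ 97.007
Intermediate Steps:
H(r, T) = -3 (H(r, T) = -3 + (-3 + 0)*0 = -3 - 3*0 = -3 + 0 = -3)
(H((-3)**2, 3) + (7 + (-4 + 5)**2)/(49 + sqrt(38 - 8)))*(-34) = (-3 + (7 + (-4 + 5)**2)/(49 + sqrt(38 - 8)))*(-34) = (-3 + (7 + 1**2)/(49 + sqrt(30)))*(-34) = (-3 + (7 + 1)/(49 + sqrt(30)))*(-34) = (-3 + 8/(49 + sqrt(30)))*(-34) = 102 - 272/(49 + sqrt(30))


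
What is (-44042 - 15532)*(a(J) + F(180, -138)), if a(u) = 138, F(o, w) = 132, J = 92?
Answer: -16084980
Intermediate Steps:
(-44042 - 15532)*(a(J) + F(180, -138)) = (-44042 - 15532)*(138 + 132) = -59574*270 = -16084980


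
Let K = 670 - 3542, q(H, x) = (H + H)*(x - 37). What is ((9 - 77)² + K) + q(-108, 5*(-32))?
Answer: 44304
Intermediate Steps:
q(H, x) = 2*H*(-37 + x) (q(H, x) = (2*H)*(-37 + x) = 2*H*(-37 + x))
K = -2872
((9 - 77)² + K) + q(-108, 5*(-32)) = ((9 - 77)² - 2872) + 2*(-108)*(-37 + 5*(-32)) = ((-68)² - 2872) + 2*(-108)*(-37 - 160) = (4624 - 2872) + 2*(-108)*(-197) = 1752 + 42552 = 44304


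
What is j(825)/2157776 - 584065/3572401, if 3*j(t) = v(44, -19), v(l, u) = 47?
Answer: -3780676415473/23125323420528 ≈ -0.16349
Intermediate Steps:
j(t) = 47/3 (j(t) = (⅓)*47 = 47/3)
j(825)/2157776 - 584065/3572401 = (47/3)/2157776 - 584065/3572401 = (47/3)*(1/2157776) - 584065*1/3572401 = 47/6473328 - 584065/3572401 = -3780676415473/23125323420528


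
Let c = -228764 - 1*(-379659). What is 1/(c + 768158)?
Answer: 1/919053 ≈ 1.0881e-6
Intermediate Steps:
c = 150895 (c = -228764 + 379659 = 150895)
1/(c + 768158) = 1/(150895 + 768158) = 1/919053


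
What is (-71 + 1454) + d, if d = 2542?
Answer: 3925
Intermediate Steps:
(-71 + 1454) + d = (-71 + 1454) + 2542 = 1383 + 2542 = 3925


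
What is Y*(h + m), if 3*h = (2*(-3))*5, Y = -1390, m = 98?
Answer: -122320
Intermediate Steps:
h = -10 (h = ((2*(-3))*5)/3 = (-6*5)/3 = (⅓)*(-30) = -10)
Y*(h + m) = -1390*(-10 + 98) = -1390*88 = -122320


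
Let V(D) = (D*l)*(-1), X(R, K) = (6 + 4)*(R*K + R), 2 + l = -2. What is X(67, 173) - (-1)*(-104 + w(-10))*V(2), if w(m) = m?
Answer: 115668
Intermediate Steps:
l = -4 (l = -2 - 2 = -4)
X(R, K) = 10*R + 10*K*R (X(R, K) = 10*(K*R + R) = 10*(R + K*R) = 10*R + 10*K*R)
V(D) = 4*D (V(D) = (D*(-4))*(-1) = -4*D*(-1) = 4*D)
X(67, 173) - (-1)*(-104 + w(-10))*V(2) = 10*67*(1 + 173) - (-1)*(-104 - 10)*(4*2) = 10*67*174 - (-1)*(-114*8) = 116580 - (-1)*(-912) = 116580 - 1*912 = 116580 - 912 = 115668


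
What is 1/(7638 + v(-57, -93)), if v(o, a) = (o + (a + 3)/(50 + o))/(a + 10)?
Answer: 581/4437987 ≈ 0.00013092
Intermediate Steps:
v(o, a) = (o + (3 + a)/(50 + o))/(10 + a)
1/(7638 + v(-57, -93)) = 1/(7638 + (3 - 93 + (-57)**2 + 50*(-57))/(500 + 10*(-57) + 50*(-93) - 93*(-57))) = 1/(7638 + (3 - 93 + 3249 - 2850)/(500 - 570 - 4650 + 5301)) = 1/(7638 + 309/581) = 1/(4437987/581) = 581/4437987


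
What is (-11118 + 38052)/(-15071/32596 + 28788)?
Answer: 877940664/938358577 ≈ 0.93561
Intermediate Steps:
(-11118 + 38052)/(-15071/32596 + 28788) = 26934/(-15071*1/32596 + 28788) = 26934/(-15071/32596 + 28788) = 26934/(938358577/32596) = 26934*(32596/938358577) = 877940664/938358577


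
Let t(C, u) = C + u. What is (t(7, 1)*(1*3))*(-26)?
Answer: -624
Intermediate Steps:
(t(7, 1)*(1*3))*(-26) = ((7 + 1)*(1*3))*(-26) = (8*3)*(-26) = 24*(-26) = -624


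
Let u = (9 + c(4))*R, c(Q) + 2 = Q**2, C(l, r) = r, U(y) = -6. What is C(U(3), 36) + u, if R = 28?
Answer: 680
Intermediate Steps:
c(Q) = -2 + Q**2
u = 644 (u = (9 + (-2 + 4**2))*28 = (9 + (-2 + 16))*28 = (9 + 14)*28 = 23*28 = 644)
C(U(3), 36) + u = 36 + 644 = 680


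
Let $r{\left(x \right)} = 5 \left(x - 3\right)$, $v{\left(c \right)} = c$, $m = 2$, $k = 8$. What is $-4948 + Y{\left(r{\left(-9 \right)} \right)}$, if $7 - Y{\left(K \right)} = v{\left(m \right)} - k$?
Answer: $-4935$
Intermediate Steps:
$r{\left(x \right)} = -15 + 5 x$ ($r{\left(x \right)} = 5 \left(-3 + x\right) = -15 + 5 x$)
$Y{\left(K \right)} = 13$ ($Y{\left(K \right)} = 7 - \left(2 - 8\right) = 7 - -6 = 7 + 6 = 13$)
$-4948 + Y{\left(r{\left(-9 \right)} \right)} = -4948 + 13 = -4935$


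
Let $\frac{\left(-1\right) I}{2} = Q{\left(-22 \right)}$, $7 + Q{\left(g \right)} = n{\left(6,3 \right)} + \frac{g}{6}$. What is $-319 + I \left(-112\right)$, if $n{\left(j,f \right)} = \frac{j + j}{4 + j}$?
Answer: $- \frac{36593}{15} \approx -2439.5$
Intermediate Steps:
$n{\left(j,f \right)} = \frac{2 j}{4 + j}$
$Q{\left(g \right)} = - \frac{29}{5} + \frac{g}{6}$ ($Q{\left(g \right)} = -7 + \left(2 \cdot 6 \frac{1}{4 + 6} + \frac{g}{6}\right) = -7 + \left(2 \cdot 6 \cdot \frac{1}{10} + g \frac{1}{6}\right) = -7 + \left(2 \cdot 6 \cdot \frac{1}{10} + \frac{g}{6}\right) = -7 + \left(\frac{6}{5} + \frac{g}{6}\right) = - \frac{29}{5} + \frac{g}{6}$)
$I = \frac{284}{15}$ ($I = - 2 \left(- \frac{29}{5} + \frac{1}{6} \left(-22\right)\right) = - 2 \left(- \frac{29}{5} - \frac{11}{3}\right) = \left(-2\right) \left(- \frac{142}{15}\right) = \frac{284}{15} \approx 18.933$)
$-319 + I \left(-112\right) = -319 + \frac{284}{15} \left(-112\right) = -319 - \frac{31808}{15} = - \frac{36593}{15}$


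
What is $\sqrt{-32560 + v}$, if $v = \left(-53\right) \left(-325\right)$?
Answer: $i \sqrt{15335} \approx 123.83 i$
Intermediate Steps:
$v = 17225$
$\sqrt{-32560 + v} = \sqrt{-32560 + 17225} = \sqrt{-15335} = i \sqrt{15335}$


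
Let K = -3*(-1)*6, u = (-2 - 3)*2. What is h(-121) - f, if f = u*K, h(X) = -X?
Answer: 301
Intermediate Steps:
u = -10 (u = -5*2 = -10)
K = 18 (K = 3*6 = 18)
f = -180 (f = -10*18 = -180)
h(-121) - f = -1*(-121) - 1*(-180) = 121 + 180 = 301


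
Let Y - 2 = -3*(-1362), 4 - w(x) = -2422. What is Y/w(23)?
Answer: 2044/1213 ≈ 1.6851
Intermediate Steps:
w(x) = 2426 (w(x) = 4 - 1*(-2422) = 4 + 2422 = 2426)
Y = 4088 (Y = 2 - 3*(-1362) = 2 + 4086 = 4088)
Y/w(23) = 4088/2426 = 4088*(1/2426) = 2044/1213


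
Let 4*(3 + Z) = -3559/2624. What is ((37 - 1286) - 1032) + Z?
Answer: -23976423/10496 ≈ -2284.3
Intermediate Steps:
Z = -35047/10496 (Z = -3 + (-3559/2624)/4 = -3 + (-3559*1/2624)/4 = -3 + (1/4)*(-3559/2624) = -3 - 3559/10496 = -35047/10496 ≈ -3.3391)
((37 - 1286) - 1032) + Z = ((37 - 1286) - 1032) - 35047/10496 = (-1249 - 1032) - 35047/10496 = -2281 - 35047/10496 = -23976423/10496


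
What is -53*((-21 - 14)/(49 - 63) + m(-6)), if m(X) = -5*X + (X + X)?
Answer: -2173/2 ≈ -1086.5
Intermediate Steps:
m(X) = -3*X (m(X) = -5*X + 2*X = -3*X)
-53*((-21 - 14)/(49 - 63) + m(-6)) = -53*((-21 - 14)/(49 - 63) - 3*(-6)) = -53*(-35/(-14) + 18) = -53*(-35*(-1/14) + 18) = -53*(5/2 + 18) = -53*41/2 = -2173/2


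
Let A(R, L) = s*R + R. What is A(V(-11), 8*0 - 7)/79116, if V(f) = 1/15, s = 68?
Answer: 23/395580 ≈ 5.8142e-5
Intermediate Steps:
V(f) = 1/15
A(R, L) = 69*R (A(R, L) = 68*R + R = 69*R)
A(V(-11), 8*0 - 7)/79116 = (69*(1/15))/79116 = (23/5)*(1/79116) = 23/395580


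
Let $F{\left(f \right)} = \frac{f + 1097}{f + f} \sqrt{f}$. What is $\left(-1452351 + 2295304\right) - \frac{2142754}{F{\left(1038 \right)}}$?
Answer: $842953 - \frac{4285508 \sqrt{1038}}{2135} \approx 7.7828 \cdot 10^{5}$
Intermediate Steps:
$F{\left(f \right)} = \frac{1097 + f}{2 \sqrt{f}}$ ($F{\left(f \right)} = \frac{1097 + f}{2 f} \sqrt{f} = \frac{1097 + f}{2 \sqrt{f}}$)
$\left(-1452351 + 2295304\right) - \frac{2142754}{F{\left(1038 \right)}} = \left(-1452351 + 2295304\right) - \frac{2142754}{\frac{1}{2} \frac{1}{\sqrt{1038}} \left(1097 + 1038\right)} = 842953 - \frac{2142754}{\frac{1}{2} \frac{\sqrt{1038}}{1038} \cdot 2135} = 842953 - \frac{2142754}{\frac{2135}{2076} \sqrt{1038}} = 842953 - 2142754 \frac{2 \sqrt{1038}}{2135} = 842953 - \frac{4285508 \sqrt{1038}}{2135}$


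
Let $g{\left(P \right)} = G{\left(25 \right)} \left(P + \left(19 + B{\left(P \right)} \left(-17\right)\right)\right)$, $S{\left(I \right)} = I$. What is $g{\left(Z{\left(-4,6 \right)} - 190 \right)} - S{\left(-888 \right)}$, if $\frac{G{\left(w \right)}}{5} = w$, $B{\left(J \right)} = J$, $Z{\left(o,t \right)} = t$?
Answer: $371263$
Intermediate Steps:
$G{\left(w \right)} = 5 w$
$g{\left(P \right)} = 2375 - 2000 P$ ($g{\left(P \right)} = 5 \cdot 25 \left(P + \left(19 + P \left(-17\right)\right)\right) = 125 \left(P - \left(-19 + 17 P\right)\right) = 125 \left(19 - 16 P\right) = 2375 - 2000 P$)
$g{\left(Z{\left(-4,6 \right)} - 190 \right)} - S{\left(-888 \right)} = \left(2375 - 2000 \left(6 - 190\right)\right) - -888 = \left(2375 - 2000 \left(6 - 190\right)\right) + 888 = \left(2375 - -368000\right) + 888 = \left(2375 + 368000\right) + 888 = 370375 + 888 = 371263$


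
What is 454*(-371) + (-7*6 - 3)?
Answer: -168479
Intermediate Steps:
454*(-371) + (-7*6 - 3) = -168434 + (-42 - 3) = -168434 - 45 = -168479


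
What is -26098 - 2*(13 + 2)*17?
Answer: -26608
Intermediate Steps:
-26098 - 2*(13 + 2)*17 = -26098 - 2*15*17 = -26098 - 30*17 = -26098 - 510 = -26608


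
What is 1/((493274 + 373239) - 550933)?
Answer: 1/315580 ≈ 3.1688e-6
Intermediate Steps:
1/((493274 + 373239) - 550933) = 1/(866513 - 550933) = 1/315580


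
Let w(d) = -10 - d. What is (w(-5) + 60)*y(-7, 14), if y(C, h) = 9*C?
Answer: -3465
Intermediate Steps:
(w(-5) + 60)*y(-7, 14) = ((-10 - 1*(-5)) + 60)*(9*(-7)) = ((-10 + 5) + 60)*(-63) = (-5 + 60)*(-63) = 55*(-63) = -3465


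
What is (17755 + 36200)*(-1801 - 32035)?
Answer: -1825621380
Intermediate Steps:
(17755 + 36200)*(-1801 - 32035) = 53955*(-33836) = -1825621380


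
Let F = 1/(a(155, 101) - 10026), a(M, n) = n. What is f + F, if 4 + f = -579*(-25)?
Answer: 143624674/9925 ≈ 14471.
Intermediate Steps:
F = -1/9925 (F = 1/(101 - 10026) = 1/(-9925) = -1/9925 ≈ -0.00010076)
f = 14471 (f = -4 - 579*(-25) = -4 + 14475 = 14471)
f + F = 14471 - 1/9925 = 143624674/9925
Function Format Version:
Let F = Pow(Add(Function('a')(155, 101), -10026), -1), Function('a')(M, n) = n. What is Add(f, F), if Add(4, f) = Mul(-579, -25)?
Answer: Rational(143624674, 9925) ≈ 14471.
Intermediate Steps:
F = Rational(-1, 9925) (F = Pow(Add(101, -10026), -1) = Pow(-9925, -1) = Rational(-1, 9925) ≈ -0.00010076)
f = 14471 (f = Add(-4, Mul(-579, -25)) = Add(-4, 14475) = 14471)
Add(f, F) = Add(14471, Rational(-1, 9925)) = Rational(143624674, 9925)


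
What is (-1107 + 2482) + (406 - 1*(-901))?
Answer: 2682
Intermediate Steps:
(-1107 + 2482) + (406 - 1*(-901)) = 1375 + (406 + 901) = 1375 + 1307 = 2682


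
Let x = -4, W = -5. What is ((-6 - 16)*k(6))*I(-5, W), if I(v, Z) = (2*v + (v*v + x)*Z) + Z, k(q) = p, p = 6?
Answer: 15840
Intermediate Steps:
k(q) = 6
I(v, Z) = Z + 2*v + Z*(-4 + v²) (I(v, Z) = (2*v + (v*v - 4)*Z) + Z = (2*v + (v² - 4)*Z) + Z = (2*v + (-4 + v²)*Z) + Z = (2*v + Z*(-4 + v²)) + Z = Z + 2*v + Z*(-4 + v²))
((-6 - 16)*k(6))*I(-5, W) = ((-6 - 16)*6)*(-3*(-5) + 2*(-5) - 5*(-5)²) = (-22*6)*(15 - 10 - 5*25) = -132*(15 - 10 - 125) = -132*(-120) = 15840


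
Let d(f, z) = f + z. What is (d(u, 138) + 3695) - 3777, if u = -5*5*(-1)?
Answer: 81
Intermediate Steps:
u = 25 (u = -25*(-1) = 25)
(d(u, 138) + 3695) - 3777 = ((25 + 138) + 3695) - 3777 = (163 + 3695) - 3777 = 3858 - 3777 = 81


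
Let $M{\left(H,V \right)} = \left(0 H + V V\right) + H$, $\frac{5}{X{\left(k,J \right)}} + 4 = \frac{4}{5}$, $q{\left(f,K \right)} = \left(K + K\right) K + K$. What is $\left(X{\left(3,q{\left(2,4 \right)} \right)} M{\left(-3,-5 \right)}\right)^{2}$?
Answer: $\frac{75625}{64} \approx 1181.6$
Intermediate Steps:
$q{\left(f,K \right)} = K + 2 K^{2}$ ($q{\left(f,K \right)} = 2 K K + K = 2 K^{2} + K = K + 2 K^{2}$)
$X{\left(k,J \right)} = - \frac{25}{16}$ ($X{\left(k,J \right)} = \frac{5}{-4 + \frac{4}{5}} = \frac{5}{- \frac{16}{5}} = 5 \left(- \frac{5}{16}\right) = - \frac{25}{16}$)
$M{\left(H,V \right)} = H + V^{2}$ ($M{\left(H,V \right)} = \left(0 + V^{2}\right) + H = V^{2} + H = H + V^{2}$)
$\left(X{\left(3,q{\left(2,4 \right)} \right)} M{\left(-3,-5 \right)}\right)^{2} = \left(- \frac{25 \left(-3 + \left(-5\right)^{2}\right)}{16}\right)^{2} = \left(- \frac{25 \left(-3 + 25\right)}{16}\right)^{2} = \left(\left(- \frac{25}{16}\right) 22\right)^{2} = \left(- \frac{275}{8}\right)^{2} = \frac{75625}{64}$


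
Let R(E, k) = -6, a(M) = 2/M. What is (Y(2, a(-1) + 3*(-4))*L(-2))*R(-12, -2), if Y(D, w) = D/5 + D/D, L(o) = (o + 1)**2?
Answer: -42/5 ≈ -8.4000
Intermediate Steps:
L(o) = (1 + o)**2
Y(D, w) = 1 + D/5 (Y(D, w) = D*(1/5) + 1 = D/5 + 1 = 1 + D/5)
(Y(2, a(-1) + 3*(-4))*L(-2))*R(-12, -2) = ((1 + (1/5)*2)*(1 - 2)**2)*(-6) = ((1 + 2/5)*(-1)**2)*(-6) = ((7/5)*1)*(-6) = (7/5)*(-6) = -42/5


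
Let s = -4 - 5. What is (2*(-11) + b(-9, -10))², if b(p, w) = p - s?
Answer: 484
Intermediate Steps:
s = -9
b(p, w) = 9 + p (b(p, w) = p - 1*(-9) = p + 9 = 9 + p)
(2*(-11) + b(-9, -10))² = (2*(-11) + (9 - 9))² = (-22 + 0)² = (-22)² = 484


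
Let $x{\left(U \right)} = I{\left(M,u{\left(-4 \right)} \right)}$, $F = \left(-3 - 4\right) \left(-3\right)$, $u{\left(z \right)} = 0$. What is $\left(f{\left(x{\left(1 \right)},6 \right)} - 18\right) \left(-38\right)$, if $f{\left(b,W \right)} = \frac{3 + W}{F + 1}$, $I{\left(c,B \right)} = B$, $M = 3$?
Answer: $\frac{7353}{11} \approx 668.45$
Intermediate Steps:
$F = 21$ ($F = \left(-7\right) \left(-3\right) = 21$)
$x{\left(U \right)} = 0$
$f{\left(b,W \right)} = \frac{3}{22} + \frac{W}{22}$ ($f{\left(b,W \right)} = \frac{3 + W}{21 + 1} = \frac{3 + W}{22} = \left(3 + W\right) \frac{1}{22} = \frac{3}{22} + \frac{W}{22}$)
$\left(f{\left(x{\left(1 \right)},6 \right)} - 18\right) \left(-38\right) = \left(\left(\frac{3}{22} + \frac{1}{22} \cdot 6\right) - 18\right) \left(-38\right) = \left(\left(\frac{3}{22} + \frac{3}{11}\right) - 18\right) \left(-38\right) = \left(\frac{9}{22} - 18\right) \left(-38\right) = \left(- \frac{387}{22}\right) \left(-38\right) = \frac{7353}{11}$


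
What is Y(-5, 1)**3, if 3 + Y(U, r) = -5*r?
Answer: -512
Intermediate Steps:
Y(U, r) = -3 - 5*r
Y(-5, 1)**3 = (-3 - 5*1)**3 = (-3 - 5)**3 = (-8)**3 = -512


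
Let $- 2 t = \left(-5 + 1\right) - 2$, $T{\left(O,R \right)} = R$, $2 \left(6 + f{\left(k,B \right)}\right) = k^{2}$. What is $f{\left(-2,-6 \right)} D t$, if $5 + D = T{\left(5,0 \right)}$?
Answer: $60$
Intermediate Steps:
$f{\left(k,B \right)} = -6 + \frac{k^{2}}{2}$
$D = -5$ ($D = -5 + 0 = -5$)
$t = 3$ ($t = - \frac{\left(-5 + 1\right) - 2}{2} = - \frac{-4 - 2}{2} = \left(- \frac{1}{2}\right) \left(-6\right) = 3$)
$f{\left(-2,-6 \right)} D t = \left(-6 + \frac{\left(-2\right)^{2}}{2}\right) \left(-5\right) 3 = \left(-6 + \frac{1}{2} \cdot 4\right) \left(-5\right) 3 = \left(-6 + 2\right) \left(-5\right) 3 = \left(-4\right) \left(-5\right) 3 = 20 \cdot 3 = 60$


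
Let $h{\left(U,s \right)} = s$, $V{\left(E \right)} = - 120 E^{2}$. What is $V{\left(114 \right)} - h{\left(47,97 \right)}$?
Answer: $-1559617$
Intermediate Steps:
$V{\left(114 \right)} - h{\left(47,97 \right)} = - 120 \cdot 114^{2} - 97 = \left(-120\right) 12996 - 97 = -1559520 - 97 = -1559617$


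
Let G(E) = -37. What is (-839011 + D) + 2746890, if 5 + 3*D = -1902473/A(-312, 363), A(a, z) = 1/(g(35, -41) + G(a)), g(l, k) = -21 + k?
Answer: 194068459/3 ≈ 6.4689e+7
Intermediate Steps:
A(a, z) = -1/99 (A(a, z) = 1/((-21 - 41) - 37) = 1/(-62 - 37) = 1/(-99) = -1/99)
D = 188344822/3 (D = -5/3 + (-1902473/(-1/99))/3 = -5/3 + (-1902473*(-99))/3 = -5/3 + (⅓)*188344827 = -5/3 + 62781609 = 188344822/3 ≈ 6.2782e+7)
(-839011 + D) + 2746890 = (-839011 + 188344822/3) + 2746890 = 185827789/3 + 2746890 = 194068459/3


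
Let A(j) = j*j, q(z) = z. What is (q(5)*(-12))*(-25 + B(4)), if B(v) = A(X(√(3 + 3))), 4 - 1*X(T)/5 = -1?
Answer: -36000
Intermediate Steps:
X(T) = 25 (X(T) = 20 - 5*(-1) = 20 + 5 = 25)
A(j) = j²
B(v) = 625 (B(v) = 25² = 625)
(q(5)*(-12))*(-25 + B(4)) = (5*(-12))*(-25 + 625) = -60*600 = -36000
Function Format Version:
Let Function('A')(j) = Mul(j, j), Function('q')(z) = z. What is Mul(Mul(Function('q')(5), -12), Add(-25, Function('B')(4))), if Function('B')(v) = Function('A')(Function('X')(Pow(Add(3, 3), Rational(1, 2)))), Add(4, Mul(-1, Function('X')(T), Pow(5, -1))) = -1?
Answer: -36000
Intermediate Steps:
Function('X')(T) = 25 (Function('X')(T) = Add(20, Mul(-5, -1)) = Add(20, 5) = 25)
Function('A')(j) = Pow(j, 2)
Function('B')(v) = 625 (Function('B')(v) = Pow(25, 2) = 625)
Mul(Mul(Function('q')(5), -12), Add(-25, Function('B')(4))) = Mul(Mul(5, -12), Add(-25, 625)) = Mul(-60, 600) = -36000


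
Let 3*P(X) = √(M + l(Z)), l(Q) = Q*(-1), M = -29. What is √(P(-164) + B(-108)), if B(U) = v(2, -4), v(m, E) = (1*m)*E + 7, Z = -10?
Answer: √(-9 + 3*I*√19)/3 ≈ 0.61799 + 1.1756*I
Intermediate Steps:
l(Q) = -Q
v(m, E) = 7 + E*m (v(m, E) = m*E + 7 = E*m + 7 = 7 + E*m)
B(U) = -1 (B(U) = 7 - 4*2 = 7 - 8 = -1)
P(X) = I*√19/3 (P(X) = √(-29 - 1*(-10))/3 = √(-29 + 10)/3 = √(-19)/3 = (I*√19)/3 = I*√19/3)
√(P(-164) + B(-108)) = √(I*√19/3 - 1) = √(-1 + I*√19/3)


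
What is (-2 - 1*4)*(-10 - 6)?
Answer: 96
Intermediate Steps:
(-2 - 1*4)*(-10 - 6) = (-2 - 4)*(-16) = -6*(-16) = 96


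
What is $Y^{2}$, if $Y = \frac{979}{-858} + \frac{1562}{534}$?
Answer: $\frac{153388225}{48191364} \approx 3.1829$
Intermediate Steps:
$Y = \frac{12385}{6942}$ ($Y = 979 \left(- \frac{1}{858}\right) + 1562 \cdot \frac{1}{534} = - \frac{89}{78} + \frac{781}{267} = \frac{12385}{6942} \approx 1.7841$)
$Y^{2} = \left(\frac{12385}{6942}\right)^{2} = \frac{153388225}{48191364}$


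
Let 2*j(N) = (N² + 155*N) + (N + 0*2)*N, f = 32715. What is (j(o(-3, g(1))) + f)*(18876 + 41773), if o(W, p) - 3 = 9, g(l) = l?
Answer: 2049269061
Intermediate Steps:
o(W, p) = 12 (o(W, p) = 3 + 9 = 12)
j(N) = N² + 155*N/2 (j(N) = ((N² + 155*N) + (N + 0*2)*N)/2 = ((N² + 155*N) + (N + 0)*N)/2 = ((N² + 155*N) + N*N)/2 = ((N² + 155*N) + N²)/2 = (2*N² + 155*N)/2 = N² + 155*N/2)
(j(o(-3, g(1))) + f)*(18876 + 41773) = ((½)*12*(155 + 2*12) + 32715)*(18876 + 41773) = ((½)*12*(155 + 24) + 32715)*60649 = ((½)*12*179 + 32715)*60649 = (1074 + 32715)*60649 = 33789*60649 = 2049269061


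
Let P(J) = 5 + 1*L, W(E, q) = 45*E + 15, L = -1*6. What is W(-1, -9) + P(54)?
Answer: -31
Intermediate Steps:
L = -6
W(E, q) = 15 + 45*E
P(J) = -1 (P(J) = 5 + 1*(-6) = 5 - 6 = -1)
W(-1, -9) + P(54) = (15 + 45*(-1)) - 1 = (15 - 45) - 1 = -30 - 1 = -31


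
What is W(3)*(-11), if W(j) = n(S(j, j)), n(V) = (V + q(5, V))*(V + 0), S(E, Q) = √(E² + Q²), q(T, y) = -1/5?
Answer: -198 + 33*√2/5 ≈ -188.67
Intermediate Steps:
q(T, y) = -⅕ (q(T, y) = -1*⅕ = -⅕)
n(V) = V*(-⅕ + V) (n(V) = (V - ⅕)*(V + 0) = (-⅕ + V)*V = V*(-⅕ + V))
W(j) = √2*√(j²)*(-⅕ + √2*√(j²)) (W(j) = √(j² + j²)*(-⅕ + √(j² + j²)) = √(2*j²)*(-⅕ + √(2*j²)) = (√2*√(j²))*(-⅕ + √2*√(j²)) = √2*√(j²)*(-⅕ + √2*√(j²)))
W(3)*(-11) = (2*3² - √2*√(3²)/5)*(-11) = (2*9 - √2*√9/5)*(-11) = (18 - ⅕*√2*3)*(-11) = (18 - 3*√2/5)*(-11) = -198 + 33*√2/5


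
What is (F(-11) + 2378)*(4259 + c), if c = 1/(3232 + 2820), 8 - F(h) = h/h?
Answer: 61474493565/6052 ≈ 1.0158e+7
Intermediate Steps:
F(h) = 7 (F(h) = 8 - h/h = 8 - 1*1 = 8 - 1 = 7)
c = 1/6052 ≈ 0.00016523
(F(-11) + 2378)*(4259 + c) = (7 + 2378)*(4259 + 1/6052) = 2385*(25775469/6052) = 61474493565/6052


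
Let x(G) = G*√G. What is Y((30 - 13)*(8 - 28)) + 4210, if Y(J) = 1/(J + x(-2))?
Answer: (-1431399*I + 8420*√2)/(2*(√2 - 170*I)) ≈ 4210.0 + 2.4453e-5*I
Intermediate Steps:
x(G) = G^(3/2)
Y(J) = 1/(J - 2*I*√2) (Y(J) = 1/(J + (-2)^(3/2)) = 1/(J - 2*I*√2))
Y((30 - 13)*(8 - 28)) + 4210 = 1/((30 - 13)*(8 - 28) - 2*I*√2) + 4210 = 1/(17*(-20) - 2*I*√2) + 4210 = 1/(-340 - 2*I*√2) + 4210 = 4210 + 1/(-340 - 2*I*√2)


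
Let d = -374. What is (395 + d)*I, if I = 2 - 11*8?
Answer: -1806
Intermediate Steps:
I = -86 (I = 2 - 88 = -86)
(395 + d)*I = (395 - 374)*(-86) = 21*(-86) = -1806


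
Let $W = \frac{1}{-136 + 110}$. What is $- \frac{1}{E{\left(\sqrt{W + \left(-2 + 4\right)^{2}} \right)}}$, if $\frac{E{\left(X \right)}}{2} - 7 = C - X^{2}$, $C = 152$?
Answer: $- \frac{13}{4031} \approx -0.003225$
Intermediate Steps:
$W = - \frac{1}{26}$ ($W = \frac{1}{-26} = - \frac{1}{26} \approx -0.038462$)
$E{\left(X \right)} = 318 - 2 X^{2}$ ($E{\left(X \right)} = 14 + 2 \left(152 - X^{2}\right) = 14 - \left(-304 + 2 X^{2}\right) = 318 - 2 X^{2}$)
$- \frac{1}{E{\left(\sqrt{W + \left(-2 + 4\right)^{2}} \right)}} = - \frac{1}{318 - 2 \left(\sqrt{- \frac{1}{26} + \left(-2 + 4\right)^{2}}\right)^{2}} = - \frac{1}{318 - 2 \left(\sqrt{- \frac{1}{26} + 2^{2}}\right)^{2}} = - \frac{1}{318 - 2 \left(\sqrt{- \frac{1}{26} + 4}\right)^{2}} = - \frac{1}{318 - 2 \left(\sqrt{\frac{103}{26}}\right)^{2}} = - \frac{1}{318 - 2 \left(\frac{\sqrt{2678}}{26}\right)^{2}} = - \frac{1}{318 - \frac{103}{13}} = - \frac{1}{\frac{4031}{13}} = \left(-1\right) \frac{13}{4031} = - \frac{13}{4031}$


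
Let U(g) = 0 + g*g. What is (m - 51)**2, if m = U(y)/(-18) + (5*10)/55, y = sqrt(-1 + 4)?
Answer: 11002489/4356 ≈ 2525.8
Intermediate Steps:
y = sqrt(3) ≈ 1.7320
U(g) = g**2 (U(g) = 0 + g**2 = g**2)
m = 49/66 (m = (sqrt(3))**2/(-18) + (5*10)/55 = 3*(-1/18) + 50*(1/55) = -1/6 + 10/11 = 49/66 ≈ 0.74242)
(m - 51)**2 = (49/66 - 51)**2 = (-3317/66)**2 = 11002489/4356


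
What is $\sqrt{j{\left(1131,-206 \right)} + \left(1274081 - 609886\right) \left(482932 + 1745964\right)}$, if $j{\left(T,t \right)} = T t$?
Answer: $\sqrt{1480421345734} \approx 1.2167 \cdot 10^{6}$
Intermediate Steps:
$\sqrt{j{\left(1131,-206 \right)} + \left(1274081 - 609886\right) \left(482932 + 1745964\right)} = \sqrt{1131 \left(-206\right) + \left(1274081 - 609886\right) \left(482932 + 1745964\right)} = \sqrt{-232986 + 664195 \cdot 2228896} = \sqrt{-232986 + 1480421578720} = \sqrt{1480421345734}$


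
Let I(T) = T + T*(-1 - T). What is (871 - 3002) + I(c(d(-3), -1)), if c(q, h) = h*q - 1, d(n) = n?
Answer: -2135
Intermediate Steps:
c(q, h) = -1 + h*q
(871 - 3002) + I(c(d(-3), -1)) = (871 - 3002) - (-1 - 1*(-3))² = -2131 - (-1 + 3)² = -2131 - 1*2² = -2131 - 1*4 = -2131 - 4 = -2135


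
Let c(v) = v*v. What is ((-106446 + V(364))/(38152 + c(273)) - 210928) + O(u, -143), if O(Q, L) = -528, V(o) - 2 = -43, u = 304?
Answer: -23827180023/112681 ≈ -2.1146e+5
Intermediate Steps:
V(o) = -41 (V(o) = 2 - 43 = -41)
c(v) = v**2
((-106446 + V(364))/(38152 + c(273)) - 210928) + O(u, -143) = ((-106446 - 41)/(38152 + 273**2) - 210928) - 528 = (-106487/(38152 + 74529) - 210928) - 528 = (-106487/112681 - 210928) - 528 = -23767684455/112681 - 528 = -23827180023/112681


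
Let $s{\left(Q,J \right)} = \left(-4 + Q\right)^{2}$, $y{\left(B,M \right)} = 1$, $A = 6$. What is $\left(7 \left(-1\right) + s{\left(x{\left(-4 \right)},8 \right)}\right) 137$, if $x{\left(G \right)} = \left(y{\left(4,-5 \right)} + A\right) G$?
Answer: $139329$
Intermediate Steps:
$x{\left(G \right)} = 7 G$ ($x{\left(G \right)} = \left(1 + 6\right) G = 7 G$)
$\left(7 \left(-1\right) + s{\left(x{\left(-4 \right)},8 \right)}\right) 137 = \left(7 \left(-1\right) + \left(-4 + 7 \left(-4\right)\right)^{2}\right) 137 = \left(-7 + \left(-4 - 28\right)^{2}\right) 137 = \left(-7 + \left(-32\right)^{2}\right) 137 = \left(-7 + 1024\right) 137 = 1017 \cdot 137 = 139329$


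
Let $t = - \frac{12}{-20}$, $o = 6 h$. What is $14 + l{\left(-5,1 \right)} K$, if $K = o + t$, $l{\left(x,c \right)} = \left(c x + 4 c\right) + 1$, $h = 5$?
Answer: $14$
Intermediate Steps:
$l{\left(x,c \right)} = 1 + 4 c + c x$ ($l{\left(x,c \right)} = \left(4 c + c x\right) + 1 = 1 + 4 c + c x$)
$o = 30$ ($o = 6 \cdot 5 = 30$)
$t = \frac{3}{5}$ ($t = \left(-12\right) \left(- \frac{1}{20}\right) = \frac{3}{5} \approx 0.6$)
$K = \frac{153}{5}$ ($K = 30 + \frac{3}{5} = \frac{153}{5} \approx 30.6$)
$14 + l{\left(-5,1 \right)} K = 14 + \left(1 + 4 \cdot 1 + 1 \left(-5\right)\right) \frac{153}{5} = 14 + \left(1 + 4 - 5\right) \frac{153}{5} = 14 + 0 \cdot \frac{153}{5} = 14 + 0 = 14$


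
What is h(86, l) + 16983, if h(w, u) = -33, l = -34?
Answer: 16950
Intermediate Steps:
h(86, l) + 16983 = -33 + 16983 = 16950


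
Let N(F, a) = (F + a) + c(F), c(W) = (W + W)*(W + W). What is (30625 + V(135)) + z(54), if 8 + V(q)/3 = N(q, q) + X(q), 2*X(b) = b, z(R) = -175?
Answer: 500277/2 ≈ 2.5014e+5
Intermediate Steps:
c(W) = 4*W**2 (c(W) = (2*W)*(2*W) = 4*W**2)
N(F, a) = F + a + 4*F**2 (N(F, a) = (F + a) + 4*F**2 = F + a + 4*F**2)
X(b) = b/2
V(q) = -24 + 12*q**2 + 15*q/2 (V(q) = -24 + 3*((q + q + 4*q**2) + q/2) = -24 + 3*((2*q + 4*q**2) + q/2) = -24 + 3*(4*q**2 + 5*q/2) = -24 + (12*q**2 + 15*q/2) = -24 + 12*q**2 + 15*q/2)
(30625 + V(135)) + z(54) = (30625 + (-24 + 12*135**2 + (15/2)*135)) - 175 = (30625 + (-24 + 12*18225 + 2025/2)) - 175 = (30625 + (-24 + 218700 + 2025/2)) - 175 = (30625 + 439377/2) - 175 = 500627/2 - 175 = 500277/2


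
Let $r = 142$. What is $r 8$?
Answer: $1136$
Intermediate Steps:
$r 8 = 142 \cdot 8 = 1136$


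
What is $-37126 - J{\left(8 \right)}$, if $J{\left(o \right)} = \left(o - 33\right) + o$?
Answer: $-37109$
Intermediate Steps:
$J{\left(o \right)} = -33 + 2 o$ ($J{\left(o \right)} = \left(-33 + o\right) + o = -33 + 2 o$)
$-37126 - J{\left(8 \right)} = -37126 - \left(-33 + 2 \cdot 8\right) = -37126 - \left(-33 + 16\right) = -37126 - -17 = -37126 + 17 = -37109$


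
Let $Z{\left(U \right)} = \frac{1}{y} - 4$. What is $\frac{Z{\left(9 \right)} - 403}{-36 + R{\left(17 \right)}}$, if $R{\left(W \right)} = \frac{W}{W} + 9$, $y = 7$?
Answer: $\frac{1424}{91} \approx 15.648$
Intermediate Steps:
$Z{\left(U \right)} = - \frac{27}{7}$ ($Z{\left(U \right)} = \frac{1}{7} - 4 = - \frac{27}{7}$)
$R{\left(W \right)} = 10$ ($R{\left(W \right)} = 1 + 9 = 10$)
$\frac{Z{\left(9 \right)} - 403}{-36 + R{\left(17 \right)}} = \frac{- \frac{27}{7} - 403}{-36 + 10} = - \frac{2848}{7 \left(-26\right)} = \left(- \frac{2848}{7}\right) \left(- \frac{1}{26}\right) = \frac{1424}{91}$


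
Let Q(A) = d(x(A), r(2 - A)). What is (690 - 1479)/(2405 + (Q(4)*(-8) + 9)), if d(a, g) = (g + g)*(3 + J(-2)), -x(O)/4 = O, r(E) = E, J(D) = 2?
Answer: -263/858 ≈ -0.30653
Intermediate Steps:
x(O) = -4*O
d(a, g) = 10*g (d(a, g) = (g + g)*(3 + 2) = (2*g)*5 = 10*g)
Q(A) = 20 - 10*A (Q(A) = 10*(2 - A) = 20 - 10*A)
(690 - 1479)/(2405 + (Q(4)*(-8) + 9)) = (690 - 1479)/(2405 + ((20 - 10*4)*(-8) + 9)) = -789/(2405 + ((20 - 40)*(-8) + 9)) = -789/(2405 + (-20*(-8) + 9)) = -789/(2405 + (160 + 9)) = -789/(2405 + 169) = -789/2574 = -789*1/2574 = -263/858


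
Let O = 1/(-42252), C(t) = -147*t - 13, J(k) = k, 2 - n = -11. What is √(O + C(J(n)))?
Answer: I*√858696363987/21126 ≈ 43.863*I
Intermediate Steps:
n = 13 (n = 2 - 1*(-11) = 2 + 11 = 13)
C(t) = -13 - 147*t
O = -1/42252 ≈ -2.3668e-5
√(O + C(J(n))) = √(-1/42252 + (-13 - 147*13)) = √(-1/42252 + (-13 - 1911)) = √(-1/42252 - 1924) = √(-81292849/42252) = I*√858696363987/21126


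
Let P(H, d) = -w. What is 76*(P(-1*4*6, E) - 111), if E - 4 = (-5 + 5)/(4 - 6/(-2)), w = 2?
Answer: -8588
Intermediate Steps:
E = 4 (E = 4 + (-5 + 5)/(4 - 6/(-2)) = 4 + 0/(4 - 6*(-1/2)) = 4 + 0/(4 + 3) = 4 + 0/7 = 4 + 0*(1/7) = 4 + 0 = 4)
P(H, d) = -2 (P(H, d) = -1*2 = -2)
76*(P(-1*4*6, E) - 111) = 76*(-2 - 111) = 76*(-113) = -8588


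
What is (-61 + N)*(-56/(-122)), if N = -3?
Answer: -1792/61 ≈ -29.377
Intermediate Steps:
(-61 + N)*(-56/(-122)) = (-61 - 3)*(-56/(-122)) = -(-3584)*(-1)/122 = -64*28/61 = -1792/61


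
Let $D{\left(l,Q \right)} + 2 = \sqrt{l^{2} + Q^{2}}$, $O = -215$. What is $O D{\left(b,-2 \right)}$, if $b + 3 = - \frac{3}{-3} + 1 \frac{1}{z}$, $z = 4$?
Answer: $430 - \frac{215 \sqrt{113}}{4} \approx -141.37$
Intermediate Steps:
$b = - \frac{7}{4}$ ($b = -3 + \left(- \frac{3}{-3} + 1 \cdot \frac{1}{4}\right) = -3 + \left(\left(-3\right) \left(- \frac{1}{3}\right) + 1 \cdot \frac{1}{4}\right) = -3 + \left(1 + \frac{1}{4}\right) = -3 + \frac{5}{4} = - \frac{7}{4} \approx -1.75$)
$D{\left(l,Q \right)} = -2 + \sqrt{Q^{2} + l^{2}}$ ($D{\left(l,Q \right)} = -2 + \sqrt{l^{2} + Q^{2}} = -2 + \sqrt{Q^{2} + l^{2}}$)
$O D{\left(b,-2 \right)} = - 215 \left(-2 + \sqrt{\left(-2\right)^{2} + \left(- \frac{7}{4}\right)^{2}}\right) = - 215 \left(-2 + \sqrt{4 + \frac{49}{16}}\right) = - 215 \left(-2 + \sqrt{\frac{113}{16}}\right) = - 215 \left(-2 + \frac{\sqrt{113}}{4}\right) = 430 - \frac{215 \sqrt{113}}{4}$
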